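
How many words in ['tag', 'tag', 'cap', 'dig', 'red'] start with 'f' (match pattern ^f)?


Pattern ^f anchors to start of word. Check which words begin with 'f':
  'tag' -> no
  'tag' -> no
  'cap' -> no
  'dig' -> no
  'red' -> no
Matching words: []
Count: 0

0


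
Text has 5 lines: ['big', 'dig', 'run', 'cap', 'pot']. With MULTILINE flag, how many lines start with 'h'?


With MULTILINE flag, ^ matches the start of each line.
Lines: ['big', 'dig', 'run', 'cap', 'pot']
Checking which lines start with 'h':
  Line 1: 'big' -> no
  Line 2: 'dig' -> no
  Line 3: 'run' -> no
  Line 4: 'cap' -> no
  Line 5: 'pot' -> no
Matching lines: []
Count: 0

0


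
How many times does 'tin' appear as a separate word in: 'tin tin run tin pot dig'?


Scanning each word for exact match 'tin':
  Word 1: 'tin' -> MATCH
  Word 2: 'tin' -> MATCH
  Word 3: 'run' -> no
  Word 4: 'tin' -> MATCH
  Word 5: 'pot' -> no
  Word 6: 'dig' -> no
Total matches: 3

3


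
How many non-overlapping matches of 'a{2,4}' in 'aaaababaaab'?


Pattern 'a{2,4}' matches between 2 and 4 consecutive a's (greedy).
String: 'aaaababaaab'
Finding runs of a's and applying greedy matching:
  Run at pos 0: 'aaaa' (length 4)
  Run at pos 5: 'a' (length 1)
  Run at pos 7: 'aaa' (length 3)
Matches: ['aaaa', 'aaa']
Count: 2

2


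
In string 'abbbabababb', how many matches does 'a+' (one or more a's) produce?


Pattern 'a+' matches one or more consecutive a's.
String: 'abbbabababb'
Scanning for runs of a:
  Match 1: 'a' (length 1)
  Match 2: 'a' (length 1)
  Match 3: 'a' (length 1)
  Match 4: 'a' (length 1)
Total matches: 4

4


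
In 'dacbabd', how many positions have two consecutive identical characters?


Looking for consecutive identical characters in 'dacbabd':
  pos 0-1: 'd' vs 'a' -> different
  pos 1-2: 'a' vs 'c' -> different
  pos 2-3: 'c' vs 'b' -> different
  pos 3-4: 'b' vs 'a' -> different
  pos 4-5: 'a' vs 'b' -> different
  pos 5-6: 'b' vs 'd' -> different
Consecutive identical pairs: []
Count: 0

0


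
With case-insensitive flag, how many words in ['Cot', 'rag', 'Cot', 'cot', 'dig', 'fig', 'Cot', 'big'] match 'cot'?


Case-insensitive matching: compare each word's lowercase form to 'cot'.
  'Cot' -> lower='cot' -> MATCH
  'rag' -> lower='rag' -> no
  'Cot' -> lower='cot' -> MATCH
  'cot' -> lower='cot' -> MATCH
  'dig' -> lower='dig' -> no
  'fig' -> lower='fig' -> no
  'Cot' -> lower='cot' -> MATCH
  'big' -> lower='big' -> no
Matches: ['Cot', 'Cot', 'cot', 'Cot']
Count: 4

4


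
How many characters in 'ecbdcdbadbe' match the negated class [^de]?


Negated class [^de] matches any char NOT in {d, e}
Scanning 'ecbdcdbadbe':
  pos 0: 'e' -> no (excluded)
  pos 1: 'c' -> MATCH
  pos 2: 'b' -> MATCH
  pos 3: 'd' -> no (excluded)
  pos 4: 'c' -> MATCH
  pos 5: 'd' -> no (excluded)
  pos 6: 'b' -> MATCH
  pos 7: 'a' -> MATCH
  pos 8: 'd' -> no (excluded)
  pos 9: 'b' -> MATCH
  pos 10: 'e' -> no (excluded)
Total matches: 6

6


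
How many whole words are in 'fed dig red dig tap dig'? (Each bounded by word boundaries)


Word boundaries (\b) mark the start/end of each word.
Text: 'fed dig red dig tap dig'
Splitting by whitespace:
  Word 1: 'fed'
  Word 2: 'dig'
  Word 3: 'red'
  Word 4: 'dig'
  Word 5: 'tap'
  Word 6: 'dig'
Total whole words: 6

6


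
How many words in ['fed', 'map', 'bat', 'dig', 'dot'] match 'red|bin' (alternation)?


Alternation 'red|bin' matches either 'red' or 'bin'.
Checking each word:
  'fed' -> no
  'map' -> no
  'bat' -> no
  'dig' -> no
  'dot' -> no
Matches: []
Count: 0

0


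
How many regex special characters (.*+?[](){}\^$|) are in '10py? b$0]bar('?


Regex special characters are: . * + ? [ ] ( ) { } \ ^ $ |
Scanning '10py? b$0]bar(':
  pos 4: '?' -> SPECIAL
  pos 7: '$' -> SPECIAL
  pos 9: ']' -> SPECIAL
  pos 13: '(' -> SPECIAL
Special chars found: ['?', '$', ']', '(']
Total: 4

4


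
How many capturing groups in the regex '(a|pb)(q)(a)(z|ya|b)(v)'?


To count capturing groups, count each '(' that starts a group.
Pattern: '(a|pb)(q)(a)(z|ya|b)(v)'
Walking through the pattern:
  Position 0: '(' -> group #1
  Position 6: '(' -> group #2
  Position 9: '(' -> group #3
  Position 12: '(' -> group #4
  Position 20: '(' -> group #5
Total capturing groups: 5

5


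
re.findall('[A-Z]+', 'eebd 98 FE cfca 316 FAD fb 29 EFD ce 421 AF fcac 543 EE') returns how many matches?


Pattern '[A-Z]+' finds one or more uppercase letters.
Text: 'eebd 98 FE cfca 316 FAD fb 29 EFD ce 421 AF fcac 543 EE'
Scanning for matches:
  Match 1: 'FE'
  Match 2: 'FAD'
  Match 3: 'EFD'
  Match 4: 'AF'
  Match 5: 'EE'
Total matches: 5

5


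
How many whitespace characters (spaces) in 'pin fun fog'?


\s matches whitespace characters (spaces, tabs, etc.).
Text: 'pin fun fog'
This text has 3 words separated by spaces.
Number of spaces = number of words - 1 = 3 - 1 = 2

2


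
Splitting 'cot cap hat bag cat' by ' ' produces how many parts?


Splitting by ' ' breaks the string at each occurrence of the separator.
Text: 'cot cap hat bag cat'
Parts after split:
  Part 1: 'cot'
  Part 2: 'cap'
  Part 3: 'hat'
  Part 4: 'bag'
  Part 5: 'cat'
Total parts: 5

5


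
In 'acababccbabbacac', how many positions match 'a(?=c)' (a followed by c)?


Lookahead 'a(?=c)' matches 'a' only when followed by 'c'.
String: 'acababccbabbacac'
Checking each position where char is 'a':
  pos 0: 'a' -> MATCH (next='c')
  pos 2: 'a' -> no (next='b')
  pos 4: 'a' -> no (next='b')
  pos 9: 'a' -> no (next='b')
  pos 12: 'a' -> MATCH (next='c')
  pos 14: 'a' -> MATCH (next='c')
Matching positions: [0, 12, 14]
Count: 3

3


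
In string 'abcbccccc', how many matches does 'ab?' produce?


Pattern 'ab?' matches 'a' optionally followed by 'b'.
String: 'abcbccccc'
Scanning left to right for 'a' then checking next char:
  Match 1: 'ab' (a followed by b)
Total matches: 1

1


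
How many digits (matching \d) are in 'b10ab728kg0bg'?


\d matches any digit 0-9.
Scanning 'b10ab728kg0bg':
  pos 1: '1' -> DIGIT
  pos 2: '0' -> DIGIT
  pos 5: '7' -> DIGIT
  pos 6: '2' -> DIGIT
  pos 7: '8' -> DIGIT
  pos 10: '0' -> DIGIT
Digits found: ['1', '0', '7', '2', '8', '0']
Total: 6

6


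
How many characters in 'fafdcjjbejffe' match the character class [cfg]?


Character class [cfg] matches any of: {c, f, g}
Scanning string 'fafdcjjbejffe' character by character:
  pos 0: 'f' -> MATCH
  pos 1: 'a' -> no
  pos 2: 'f' -> MATCH
  pos 3: 'd' -> no
  pos 4: 'c' -> MATCH
  pos 5: 'j' -> no
  pos 6: 'j' -> no
  pos 7: 'b' -> no
  pos 8: 'e' -> no
  pos 9: 'j' -> no
  pos 10: 'f' -> MATCH
  pos 11: 'f' -> MATCH
  pos 12: 'e' -> no
Total matches: 5

5


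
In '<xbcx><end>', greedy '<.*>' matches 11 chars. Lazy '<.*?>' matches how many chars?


Greedy '<.*>' tries to match as MUCH as possible.
Lazy '<.*?>' tries to match as LITTLE as possible.

String: '<xbcx><end>'
Greedy '<.*>' starts at first '<' and extends to the LAST '>': '<xbcx><end>' (11 chars)
Lazy '<.*?>' starts at first '<' and stops at the FIRST '>': '<xbcx>' (6 chars)

6


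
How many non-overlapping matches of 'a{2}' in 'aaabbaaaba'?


Pattern 'a{2}' matches exactly 2 consecutive a's (greedy, non-overlapping).
String: 'aaabbaaaba'
Scanning for runs of a's:
  Run at pos 0: 'aaa' (length 3) -> 1 match(es)
  Run at pos 5: 'aaa' (length 3) -> 1 match(es)
  Run at pos 9: 'a' (length 1) -> 0 match(es)
Matches found: ['aa', 'aa']
Total: 2

2


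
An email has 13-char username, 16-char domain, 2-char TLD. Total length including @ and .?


An email address has format: username@domain.tld
Username length: 13
'@' character: 1
Domain length: 16
'.' character: 1
TLD length: 2
Total = 13 + 1 + 16 + 1 + 2 = 33

33


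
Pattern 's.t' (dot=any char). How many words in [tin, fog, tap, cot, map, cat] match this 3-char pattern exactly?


Pattern 's.t' means: starts with 's', any single char, ends with 't'.
Checking each word (must be exactly 3 chars):
  'tin' (len=3): no
  'fog' (len=3): no
  'tap' (len=3): no
  'cot' (len=3): no
  'map' (len=3): no
  'cat' (len=3): no
Matching words: []
Total: 0

0


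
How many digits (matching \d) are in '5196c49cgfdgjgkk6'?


\d matches any digit 0-9.
Scanning '5196c49cgfdgjgkk6':
  pos 0: '5' -> DIGIT
  pos 1: '1' -> DIGIT
  pos 2: '9' -> DIGIT
  pos 3: '6' -> DIGIT
  pos 5: '4' -> DIGIT
  pos 6: '9' -> DIGIT
  pos 16: '6' -> DIGIT
Digits found: ['5', '1', '9', '6', '4', '9', '6']
Total: 7

7


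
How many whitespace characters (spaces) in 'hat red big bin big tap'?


\s matches whitespace characters (spaces, tabs, etc.).
Text: 'hat red big bin big tap'
This text has 6 words separated by spaces.
Number of spaces = number of words - 1 = 6 - 1 = 5

5


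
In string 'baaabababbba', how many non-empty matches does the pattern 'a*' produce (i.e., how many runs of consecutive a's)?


Pattern 'a*' matches zero or more a's. We want non-empty runs of consecutive a's.
String: 'baaabababbba'
Walking through the string to find runs of a's:
  Run 1: positions 1-3 -> 'aaa'
  Run 2: positions 5-5 -> 'a'
  Run 3: positions 7-7 -> 'a'
  Run 4: positions 11-11 -> 'a'
Non-empty runs found: ['aaa', 'a', 'a', 'a']
Count: 4

4


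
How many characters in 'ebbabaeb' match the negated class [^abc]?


Negated class [^abc] matches any char NOT in {a, b, c}
Scanning 'ebbabaeb':
  pos 0: 'e' -> MATCH
  pos 1: 'b' -> no (excluded)
  pos 2: 'b' -> no (excluded)
  pos 3: 'a' -> no (excluded)
  pos 4: 'b' -> no (excluded)
  pos 5: 'a' -> no (excluded)
  pos 6: 'e' -> MATCH
  pos 7: 'b' -> no (excluded)
Total matches: 2

2


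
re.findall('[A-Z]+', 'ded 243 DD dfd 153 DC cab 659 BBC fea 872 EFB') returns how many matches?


Pattern '[A-Z]+' finds one or more uppercase letters.
Text: 'ded 243 DD dfd 153 DC cab 659 BBC fea 872 EFB'
Scanning for matches:
  Match 1: 'DD'
  Match 2: 'DC'
  Match 3: 'BBC'
  Match 4: 'EFB'
Total matches: 4

4


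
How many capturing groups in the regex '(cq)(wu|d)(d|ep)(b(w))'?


To count capturing groups, count each '(' that starts a group.
Pattern: '(cq)(wu|d)(d|ep)(b(w))'
Walking through the pattern:
  Position 0: '(' -> group #1
  Position 4: '(' -> group #2
  Position 10: '(' -> group #3
  Position 16: '(' -> group #4
  Position 18: '(' -> group #5
Total capturing groups: 5

5


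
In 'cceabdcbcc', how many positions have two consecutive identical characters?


Looking for consecutive identical characters in 'cceabdcbcc':
  pos 0-1: 'c' vs 'c' -> MATCH ('cc')
  pos 1-2: 'c' vs 'e' -> different
  pos 2-3: 'e' vs 'a' -> different
  pos 3-4: 'a' vs 'b' -> different
  pos 4-5: 'b' vs 'd' -> different
  pos 5-6: 'd' vs 'c' -> different
  pos 6-7: 'c' vs 'b' -> different
  pos 7-8: 'b' vs 'c' -> different
  pos 8-9: 'c' vs 'c' -> MATCH ('cc')
Consecutive identical pairs: ['cc', 'cc']
Count: 2

2


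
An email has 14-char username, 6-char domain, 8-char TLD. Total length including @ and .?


An email address has format: username@domain.tld
Username length: 14
'@' character: 1
Domain length: 6
'.' character: 1
TLD length: 8
Total = 14 + 1 + 6 + 1 + 8 = 30

30


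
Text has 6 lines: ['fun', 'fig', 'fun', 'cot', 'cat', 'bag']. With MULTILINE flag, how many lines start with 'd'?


With MULTILINE flag, ^ matches the start of each line.
Lines: ['fun', 'fig', 'fun', 'cot', 'cat', 'bag']
Checking which lines start with 'd':
  Line 1: 'fun' -> no
  Line 2: 'fig' -> no
  Line 3: 'fun' -> no
  Line 4: 'cot' -> no
  Line 5: 'cat' -> no
  Line 6: 'bag' -> no
Matching lines: []
Count: 0

0


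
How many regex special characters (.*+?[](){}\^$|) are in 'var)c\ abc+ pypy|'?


Regex special characters are: . * + ? [ ] ( ) { } \ ^ $ |
Scanning 'var)c\ abc+ pypy|':
  pos 3: ')' -> SPECIAL
  pos 5: '\' -> SPECIAL
  pos 10: '+' -> SPECIAL
  pos 16: '|' -> SPECIAL
Special chars found: [')', '\\', '+', '|']
Total: 4

4


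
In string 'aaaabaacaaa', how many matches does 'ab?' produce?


Pattern 'ab?' matches 'a' optionally followed by 'b'.
String: 'aaaabaacaaa'
Scanning left to right for 'a' then checking next char:
  Match 1: 'a' (a not followed by b)
  Match 2: 'a' (a not followed by b)
  Match 3: 'a' (a not followed by b)
  Match 4: 'ab' (a followed by b)
  Match 5: 'a' (a not followed by b)
  Match 6: 'a' (a not followed by b)
  Match 7: 'a' (a not followed by b)
  Match 8: 'a' (a not followed by b)
  Match 9: 'a' (a not followed by b)
Total matches: 9

9


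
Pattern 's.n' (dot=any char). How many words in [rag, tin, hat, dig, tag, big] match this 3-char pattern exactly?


Pattern 's.n' means: starts with 's', any single char, ends with 'n'.
Checking each word (must be exactly 3 chars):
  'rag' (len=3): no
  'tin' (len=3): no
  'hat' (len=3): no
  'dig' (len=3): no
  'tag' (len=3): no
  'big' (len=3): no
Matching words: []
Total: 0

0


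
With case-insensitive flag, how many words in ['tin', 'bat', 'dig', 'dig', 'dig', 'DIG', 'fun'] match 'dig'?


Case-insensitive matching: compare each word's lowercase form to 'dig'.
  'tin' -> lower='tin' -> no
  'bat' -> lower='bat' -> no
  'dig' -> lower='dig' -> MATCH
  'dig' -> lower='dig' -> MATCH
  'dig' -> lower='dig' -> MATCH
  'DIG' -> lower='dig' -> MATCH
  'fun' -> lower='fun' -> no
Matches: ['dig', 'dig', 'dig', 'DIG']
Count: 4

4


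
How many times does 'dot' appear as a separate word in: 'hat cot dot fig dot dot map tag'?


Scanning each word for exact match 'dot':
  Word 1: 'hat' -> no
  Word 2: 'cot' -> no
  Word 3: 'dot' -> MATCH
  Word 4: 'fig' -> no
  Word 5: 'dot' -> MATCH
  Word 6: 'dot' -> MATCH
  Word 7: 'map' -> no
  Word 8: 'tag' -> no
Total matches: 3

3


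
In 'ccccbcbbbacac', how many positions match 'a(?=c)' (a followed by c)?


Lookahead 'a(?=c)' matches 'a' only when followed by 'c'.
String: 'ccccbcbbbacac'
Checking each position where char is 'a':
  pos 9: 'a' -> MATCH (next='c')
  pos 11: 'a' -> MATCH (next='c')
Matching positions: [9, 11]
Count: 2

2


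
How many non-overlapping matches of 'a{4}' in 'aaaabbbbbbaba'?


Pattern 'a{4}' matches exactly 4 consecutive a's (greedy, non-overlapping).
String: 'aaaabbbbbbaba'
Scanning for runs of a's:
  Run at pos 0: 'aaaa' (length 4) -> 1 match(es)
  Run at pos 10: 'a' (length 1) -> 0 match(es)
  Run at pos 12: 'a' (length 1) -> 0 match(es)
Matches found: ['aaaa']
Total: 1

1


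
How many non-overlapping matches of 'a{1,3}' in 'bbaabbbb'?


Pattern 'a{1,3}' matches between 1 and 3 consecutive a's (greedy).
String: 'bbaabbbb'
Finding runs of a's and applying greedy matching:
  Run at pos 2: 'aa' (length 2)
Matches: ['aa']
Count: 1

1


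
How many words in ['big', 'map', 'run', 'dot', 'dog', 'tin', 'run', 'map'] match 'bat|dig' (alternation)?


Alternation 'bat|dig' matches either 'bat' or 'dig'.
Checking each word:
  'big' -> no
  'map' -> no
  'run' -> no
  'dot' -> no
  'dog' -> no
  'tin' -> no
  'run' -> no
  'map' -> no
Matches: []
Count: 0

0


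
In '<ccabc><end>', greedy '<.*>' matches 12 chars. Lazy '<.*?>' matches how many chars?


Greedy '<.*>' tries to match as MUCH as possible.
Lazy '<.*?>' tries to match as LITTLE as possible.

String: '<ccabc><end>'
Greedy '<.*>' starts at first '<' and extends to the LAST '>': '<ccabc><end>' (12 chars)
Lazy '<.*?>' starts at first '<' and stops at the FIRST '>': '<ccabc>' (7 chars)

7


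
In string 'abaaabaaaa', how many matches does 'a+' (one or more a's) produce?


Pattern 'a+' matches one or more consecutive a's.
String: 'abaaabaaaa'
Scanning for runs of a:
  Match 1: 'a' (length 1)
  Match 2: 'aaa' (length 3)
  Match 3: 'aaaa' (length 4)
Total matches: 3

3


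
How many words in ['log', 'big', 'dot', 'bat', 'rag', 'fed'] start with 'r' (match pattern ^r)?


Pattern ^r anchors to start of word. Check which words begin with 'r':
  'log' -> no
  'big' -> no
  'dot' -> no
  'bat' -> no
  'rag' -> MATCH (starts with 'r')
  'fed' -> no
Matching words: ['rag']
Count: 1

1


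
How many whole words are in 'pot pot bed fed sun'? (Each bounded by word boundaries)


Word boundaries (\b) mark the start/end of each word.
Text: 'pot pot bed fed sun'
Splitting by whitespace:
  Word 1: 'pot'
  Word 2: 'pot'
  Word 3: 'bed'
  Word 4: 'fed'
  Word 5: 'sun'
Total whole words: 5

5


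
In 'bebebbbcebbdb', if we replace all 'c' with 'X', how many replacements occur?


re.sub('c', 'X', text) replaces every occurrence of 'c' with 'X'.
Text: 'bebebbbcebbdb'
Scanning for 'c':
  pos 7: 'c' -> replacement #1
Total replacements: 1

1


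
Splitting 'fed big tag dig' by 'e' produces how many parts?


Splitting by 'e' breaks the string at each occurrence of the separator.
Text: 'fed big tag dig'
Parts after split:
  Part 1: 'f'
  Part 2: 'd big tag dig'
Total parts: 2

2


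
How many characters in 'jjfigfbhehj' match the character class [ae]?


Character class [ae] matches any of: {a, e}
Scanning string 'jjfigfbhehj' character by character:
  pos 0: 'j' -> no
  pos 1: 'j' -> no
  pos 2: 'f' -> no
  pos 3: 'i' -> no
  pos 4: 'g' -> no
  pos 5: 'f' -> no
  pos 6: 'b' -> no
  pos 7: 'h' -> no
  pos 8: 'e' -> MATCH
  pos 9: 'h' -> no
  pos 10: 'j' -> no
Total matches: 1

1


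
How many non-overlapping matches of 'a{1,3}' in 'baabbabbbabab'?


Pattern 'a{1,3}' matches between 1 and 3 consecutive a's (greedy).
String: 'baabbabbbabab'
Finding runs of a's and applying greedy matching:
  Run at pos 1: 'aa' (length 2)
  Run at pos 5: 'a' (length 1)
  Run at pos 9: 'a' (length 1)
  Run at pos 11: 'a' (length 1)
Matches: ['aa', 'a', 'a', 'a']
Count: 4

4


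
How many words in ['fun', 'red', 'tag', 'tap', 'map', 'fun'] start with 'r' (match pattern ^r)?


Pattern ^r anchors to start of word. Check which words begin with 'r':
  'fun' -> no
  'red' -> MATCH (starts with 'r')
  'tag' -> no
  'tap' -> no
  'map' -> no
  'fun' -> no
Matching words: ['red']
Count: 1

1


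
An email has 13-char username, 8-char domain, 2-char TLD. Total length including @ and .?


An email address has format: username@domain.tld
Username length: 13
'@' character: 1
Domain length: 8
'.' character: 1
TLD length: 2
Total = 13 + 1 + 8 + 1 + 2 = 25

25


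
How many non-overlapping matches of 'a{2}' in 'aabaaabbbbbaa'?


Pattern 'a{2}' matches exactly 2 consecutive a's (greedy, non-overlapping).
String: 'aabaaabbbbbaa'
Scanning for runs of a's:
  Run at pos 0: 'aa' (length 2) -> 1 match(es)
  Run at pos 3: 'aaa' (length 3) -> 1 match(es)
  Run at pos 11: 'aa' (length 2) -> 1 match(es)
Matches found: ['aa', 'aa', 'aa']
Total: 3

3


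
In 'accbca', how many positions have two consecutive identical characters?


Looking for consecutive identical characters in 'accbca':
  pos 0-1: 'a' vs 'c' -> different
  pos 1-2: 'c' vs 'c' -> MATCH ('cc')
  pos 2-3: 'c' vs 'b' -> different
  pos 3-4: 'b' vs 'c' -> different
  pos 4-5: 'c' vs 'a' -> different
Consecutive identical pairs: ['cc']
Count: 1

1


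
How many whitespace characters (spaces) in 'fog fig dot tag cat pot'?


\s matches whitespace characters (spaces, tabs, etc.).
Text: 'fog fig dot tag cat pot'
This text has 6 words separated by spaces.
Number of spaces = number of words - 1 = 6 - 1 = 5

5


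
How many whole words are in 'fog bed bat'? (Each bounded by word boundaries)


Word boundaries (\b) mark the start/end of each word.
Text: 'fog bed bat'
Splitting by whitespace:
  Word 1: 'fog'
  Word 2: 'bed'
  Word 3: 'bat'
Total whole words: 3

3


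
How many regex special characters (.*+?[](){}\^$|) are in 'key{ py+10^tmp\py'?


Regex special characters are: . * + ? [ ] ( ) { } \ ^ $ |
Scanning 'key{ py+10^tmp\py':
  pos 3: '{' -> SPECIAL
  pos 7: '+' -> SPECIAL
  pos 10: '^' -> SPECIAL
  pos 14: '\' -> SPECIAL
Special chars found: ['{', '+', '^', '\\']
Total: 4

4


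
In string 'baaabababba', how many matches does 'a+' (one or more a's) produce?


Pattern 'a+' matches one or more consecutive a's.
String: 'baaabababba'
Scanning for runs of a:
  Match 1: 'aaa' (length 3)
  Match 2: 'a' (length 1)
  Match 3: 'a' (length 1)
  Match 4: 'a' (length 1)
Total matches: 4

4


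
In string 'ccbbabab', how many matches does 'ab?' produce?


Pattern 'ab?' matches 'a' optionally followed by 'b'.
String: 'ccbbabab'
Scanning left to right for 'a' then checking next char:
  Match 1: 'ab' (a followed by b)
  Match 2: 'ab' (a followed by b)
Total matches: 2

2


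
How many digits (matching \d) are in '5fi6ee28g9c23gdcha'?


\d matches any digit 0-9.
Scanning '5fi6ee28g9c23gdcha':
  pos 0: '5' -> DIGIT
  pos 3: '6' -> DIGIT
  pos 6: '2' -> DIGIT
  pos 7: '8' -> DIGIT
  pos 9: '9' -> DIGIT
  pos 11: '2' -> DIGIT
  pos 12: '3' -> DIGIT
Digits found: ['5', '6', '2', '8', '9', '2', '3']
Total: 7

7


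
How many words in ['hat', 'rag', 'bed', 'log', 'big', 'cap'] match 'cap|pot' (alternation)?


Alternation 'cap|pot' matches either 'cap' or 'pot'.
Checking each word:
  'hat' -> no
  'rag' -> no
  'bed' -> no
  'log' -> no
  'big' -> no
  'cap' -> MATCH
Matches: ['cap']
Count: 1

1


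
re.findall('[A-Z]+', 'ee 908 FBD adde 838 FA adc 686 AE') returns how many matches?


Pattern '[A-Z]+' finds one or more uppercase letters.
Text: 'ee 908 FBD adde 838 FA adc 686 AE'
Scanning for matches:
  Match 1: 'FBD'
  Match 2: 'FA'
  Match 3: 'AE'
Total matches: 3

3


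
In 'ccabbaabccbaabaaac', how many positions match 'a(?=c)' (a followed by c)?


Lookahead 'a(?=c)' matches 'a' only when followed by 'c'.
String: 'ccabbaabccbaabaaac'
Checking each position where char is 'a':
  pos 2: 'a' -> no (next='b')
  pos 5: 'a' -> no (next='a')
  pos 6: 'a' -> no (next='b')
  pos 11: 'a' -> no (next='a')
  pos 12: 'a' -> no (next='b')
  pos 14: 'a' -> no (next='a')
  pos 15: 'a' -> no (next='a')
  pos 16: 'a' -> MATCH (next='c')
Matching positions: [16]
Count: 1

1


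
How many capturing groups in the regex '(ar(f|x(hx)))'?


To count capturing groups, count each '(' that starts a group.
Pattern: '(ar(f|x(hx)))'
Walking through the pattern:
  Position 0: '(' -> group #1
  Position 3: '(' -> group #2
  Position 7: '(' -> group #3
Total capturing groups: 3

3


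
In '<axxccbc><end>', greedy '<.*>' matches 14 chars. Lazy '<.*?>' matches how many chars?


Greedy '<.*>' tries to match as MUCH as possible.
Lazy '<.*?>' tries to match as LITTLE as possible.

String: '<axxccbc><end>'
Greedy '<.*>' starts at first '<' and extends to the LAST '>': '<axxccbc><end>' (14 chars)
Lazy '<.*?>' starts at first '<' and stops at the FIRST '>': '<axxccbc>' (9 chars)

9


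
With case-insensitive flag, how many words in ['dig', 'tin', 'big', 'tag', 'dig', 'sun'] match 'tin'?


Case-insensitive matching: compare each word's lowercase form to 'tin'.
  'dig' -> lower='dig' -> no
  'tin' -> lower='tin' -> MATCH
  'big' -> lower='big' -> no
  'tag' -> lower='tag' -> no
  'dig' -> lower='dig' -> no
  'sun' -> lower='sun' -> no
Matches: ['tin']
Count: 1

1


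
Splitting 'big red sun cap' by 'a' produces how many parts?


Splitting by 'a' breaks the string at each occurrence of the separator.
Text: 'big red sun cap'
Parts after split:
  Part 1: 'big red sun c'
  Part 2: 'p'
Total parts: 2

2


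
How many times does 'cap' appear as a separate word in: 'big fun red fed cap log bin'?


Scanning each word for exact match 'cap':
  Word 1: 'big' -> no
  Word 2: 'fun' -> no
  Word 3: 'red' -> no
  Word 4: 'fed' -> no
  Word 5: 'cap' -> MATCH
  Word 6: 'log' -> no
  Word 7: 'bin' -> no
Total matches: 1

1


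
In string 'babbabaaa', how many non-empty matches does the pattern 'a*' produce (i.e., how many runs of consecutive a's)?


Pattern 'a*' matches zero or more a's. We want non-empty runs of consecutive a's.
String: 'babbabaaa'
Walking through the string to find runs of a's:
  Run 1: positions 1-1 -> 'a'
  Run 2: positions 4-4 -> 'a'
  Run 3: positions 6-8 -> 'aaa'
Non-empty runs found: ['a', 'a', 'aaa']
Count: 3

3


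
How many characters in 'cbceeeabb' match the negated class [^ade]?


Negated class [^ade] matches any char NOT in {a, d, e}
Scanning 'cbceeeabb':
  pos 0: 'c' -> MATCH
  pos 1: 'b' -> MATCH
  pos 2: 'c' -> MATCH
  pos 3: 'e' -> no (excluded)
  pos 4: 'e' -> no (excluded)
  pos 5: 'e' -> no (excluded)
  pos 6: 'a' -> no (excluded)
  pos 7: 'b' -> MATCH
  pos 8: 'b' -> MATCH
Total matches: 5

5


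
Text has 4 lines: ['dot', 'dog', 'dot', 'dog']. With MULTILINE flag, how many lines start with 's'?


With MULTILINE flag, ^ matches the start of each line.
Lines: ['dot', 'dog', 'dot', 'dog']
Checking which lines start with 's':
  Line 1: 'dot' -> no
  Line 2: 'dog' -> no
  Line 3: 'dot' -> no
  Line 4: 'dog' -> no
Matching lines: []
Count: 0

0


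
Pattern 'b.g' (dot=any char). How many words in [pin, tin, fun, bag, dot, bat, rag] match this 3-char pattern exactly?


Pattern 'b.g' means: starts with 'b', any single char, ends with 'g'.
Checking each word (must be exactly 3 chars):
  'pin' (len=3): no
  'tin' (len=3): no
  'fun' (len=3): no
  'bag' (len=3): MATCH
  'dot' (len=3): no
  'bat' (len=3): no
  'rag' (len=3): no
Matching words: ['bag']
Total: 1

1


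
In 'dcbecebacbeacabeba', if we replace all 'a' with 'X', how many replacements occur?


re.sub('a', 'X', text) replaces every occurrence of 'a' with 'X'.
Text: 'dcbecebacbeacabeba'
Scanning for 'a':
  pos 7: 'a' -> replacement #1
  pos 11: 'a' -> replacement #2
  pos 13: 'a' -> replacement #3
  pos 17: 'a' -> replacement #4
Total replacements: 4

4


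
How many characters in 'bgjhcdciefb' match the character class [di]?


Character class [di] matches any of: {d, i}
Scanning string 'bgjhcdciefb' character by character:
  pos 0: 'b' -> no
  pos 1: 'g' -> no
  pos 2: 'j' -> no
  pos 3: 'h' -> no
  pos 4: 'c' -> no
  pos 5: 'd' -> MATCH
  pos 6: 'c' -> no
  pos 7: 'i' -> MATCH
  pos 8: 'e' -> no
  pos 9: 'f' -> no
  pos 10: 'b' -> no
Total matches: 2

2


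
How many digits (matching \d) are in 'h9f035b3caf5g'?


\d matches any digit 0-9.
Scanning 'h9f035b3caf5g':
  pos 1: '9' -> DIGIT
  pos 3: '0' -> DIGIT
  pos 4: '3' -> DIGIT
  pos 5: '5' -> DIGIT
  pos 7: '3' -> DIGIT
  pos 11: '5' -> DIGIT
Digits found: ['9', '0', '3', '5', '3', '5']
Total: 6

6


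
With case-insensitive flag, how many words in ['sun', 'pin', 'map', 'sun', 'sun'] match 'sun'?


Case-insensitive matching: compare each word's lowercase form to 'sun'.
  'sun' -> lower='sun' -> MATCH
  'pin' -> lower='pin' -> no
  'map' -> lower='map' -> no
  'sun' -> lower='sun' -> MATCH
  'sun' -> lower='sun' -> MATCH
Matches: ['sun', 'sun', 'sun']
Count: 3

3


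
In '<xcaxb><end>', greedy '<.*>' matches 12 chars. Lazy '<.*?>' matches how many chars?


Greedy '<.*>' tries to match as MUCH as possible.
Lazy '<.*?>' tries to match as LITTLE as possible.

String: '<xcaxb><end>'
Greedy '<.*>' starts at first '<' and extends to the LAST '>': '<xcaxb><end>' (12 chars)
Lazy '<.*?>' starts at first '<' and stops at the FIRST '>': '<xcaxb>' (7 chars)

7


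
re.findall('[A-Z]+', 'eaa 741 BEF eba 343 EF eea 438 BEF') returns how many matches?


Pattern '[A-Z]+' finds one or more uppercase letters.
Text: 'eaa 741 BEF eba 343 EF eea 438 BEF'
Scanning for matches:
  Match 1: 'BEF'
  Match 2: 'EF'
  Match 3: 'BEF'
Total matches: 3

3


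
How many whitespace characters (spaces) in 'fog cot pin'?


\s matches whitespace characters (spaces, tabs, etc.).
Text: 'fog cot pin'
This text has 3 words separated by spaces.
Number of spaces = number of words - 1 = 3 - 1 = 2

2


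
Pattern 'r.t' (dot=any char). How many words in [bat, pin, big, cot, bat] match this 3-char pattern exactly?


Pattern 'r.t' means: starts with 'r', any single char, ends with 't'.
Checking each word (must be exactly 3 chars):
  'bat' (len=3): no
  'pin' (len=3): no
  'big' (len=3): no
  'cot' (len=3): no
  'bat' (len=3): no
Matching words: []
Total: 0

0


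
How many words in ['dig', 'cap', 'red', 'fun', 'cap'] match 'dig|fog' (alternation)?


Alternation 'dig|fog' matches either 'dig' or 'fog'.
Checking each word:
  'dig' -> MATCH
  'cap' -> no
  'red' -> no
  'fun' -> no
  'cap' -> no
Matches: ['dig']
Count: 1

1


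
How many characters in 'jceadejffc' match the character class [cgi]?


Character class [cgi] matches any of: {c, g, i}
Scanning string 'jceadejffc' character by character:
  pos 0: 'j' -> no
  pos 1: 'c' -> MATCH
  pos 2: 'e' -> no
  pos 3: 'a' -> no
  pos 4: 'd' -> no
  pos 5: 'e' -> no
  pos 6: 'j' -> no
  pos 7: 'f' -> no
  pos 8: 'f' -> no
  pos 9: 'c' -> MATCH
Total matches: 2

2


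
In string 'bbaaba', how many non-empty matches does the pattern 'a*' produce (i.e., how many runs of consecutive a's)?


Pattern 'a*' matches zero or more a's. We want non-empty runs of consecutive a's.
String: 'bbaaba'
Walking through the string to find runs of a's:
  Run 1: positions 2-3 -> 'aa'
  Run 2: positions 5-5 -> 'a'
Non-empty runs found: ['aa', 'a']
Count: 2

2


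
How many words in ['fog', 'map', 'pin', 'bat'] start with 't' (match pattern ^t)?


Pattern ^t anchors to start of word. Check which words begin with 't':
  'fog' -> no
  'map' -> no
  'pin' -> no
  'bat' -> no
Matching words: []
Count: 0

0


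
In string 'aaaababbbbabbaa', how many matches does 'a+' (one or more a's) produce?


Pattern 'a+' matches one or more consecutive a's.
String: 'aaaababbbbabbaa'
Scanning for runs of a:
  Match 1: 'aaaa' (length 4)
  Match 2: 'a' (length 1)
  Match 3: 'a' (length 1)
  Match 4: 'aa' (length 2)
Total matches: 4

4


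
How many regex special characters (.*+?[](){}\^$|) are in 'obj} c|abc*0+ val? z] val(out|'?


Regex special characters are: . * + ? [ ] ( ) { } \ ^ $ |
Scanning 'obj} c|abc*0+ val? z] val(out|':
  pos 3: '}' -> SPECIAL
  pos 6: '|' -> SPECIAL
  pos 10: '*' -> SPECIAL
  pos 12: '+' -> SPECIAL
  pos 17: '?' -> SPECIAL
  pos 20: ']' -> SPECIAL
  pos 25: '(' -> SPECIAL
  pos 29: '|' -> SPECIAL
Special chars found: ['}', '|', '*', '+', '?', ']', '(', '|']
Total: 8

8


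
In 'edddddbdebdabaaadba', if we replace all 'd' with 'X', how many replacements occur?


re.sub('d', 'X', text) replaces every occurrence of 'd' with 'X'.
Text: 'edddddbdebdabaaadba'
Scanning for 'd':
  pos 1: 'd' -> replacement #1
  pos 2: 'd' -> replacement #2
  pos 3: 'd' -> replacement #3
  pos 4: 'd' -> replacement #4
  pos 5: 'd' -> replacement #5
  pos 7: 'd' -> replacement #6
  pos 10: 'd' -> replacement #7
  pos 16: 'd' -> replacement #8
Total replacements: 8

8


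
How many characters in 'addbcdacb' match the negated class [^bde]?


Negated class [^bde] matches any char NOT in {b, d, e}
Scanning 'addbcdacb':
  pos 0: 'a' -> MATCH
  pos 1: 'd' -> no (excluded)
  pos 2: 'd' -> no (excluded)
  pos 3: 'b' -> no (excluded)
  pos 4: 'c' -> MATCH
  pos 5: 'd' -> no (excluded)
  pos 6: 'a' -> MATCH
  pos 7: 'c' -> MATCH
  pos 8: 'b' -> no (excluded)
Total matches: 4

4


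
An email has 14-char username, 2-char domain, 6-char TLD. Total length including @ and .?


An email address has format: username@domain.tld
Username length: 14
'@' character: 1
Domain length: 2
'.' character: 1
TLD length: 6
Total = 14 + 1 + 2 + 1 + 6 = 24

24


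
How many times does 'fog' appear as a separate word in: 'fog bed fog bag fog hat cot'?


Scanning each word for exact match 'fog':
  Word 1: 'fog' -> MATCH
  Word 2: 'bed' -> no
  Word 3: 'fog' -> MATCH
  Word 4: 'bag' -> no
  Word 5: 'fog' -> MATCH
  Word 6: 'hat' -> no
  Word 7: 'cot' -> no
Total matches: 3

3


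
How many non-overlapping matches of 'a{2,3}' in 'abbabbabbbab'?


Pattern 'a{2,3}' matches between 2 and 3 consecutive a's (greedy).
String: 'abbabbabbbab'
Finding runs of a's and applying greedy matching:
  Run at pos 0: 'a' (length 1)
  Run at pos 3: 'a' (length 1)
  Run at pos 6: 'a' (length 1)
  Run at pos 10: 'a' (length 1)
Matches: []
Count: 0

0


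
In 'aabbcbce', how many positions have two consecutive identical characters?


Looking for consecutive identical characters in 'aabbcbce':
  pos 0-1: 'a' vs 'a' -> MATCH ('aa')
  pos 1-2: 'a' vs 'b' -> different
  pos 2-3: 'b' vs 'b' -> MATCH ('bb')
  pos 3-4: 'b' vs 'c' -> different
  pos 4-5: 'c' vs 'b' -> different
  pos 5-6: 'b' vs 'c' -> different
  pos 6-7: 'c' vs 'e' -> different
Consecutive identical pairs: ['aa', 'bb']
Count: 2

2


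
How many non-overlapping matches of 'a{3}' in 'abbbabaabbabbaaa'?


Pattern 'a{3}' matches exactly 3 consecutive a's (greedy, non-overlapping).
String: 'abbbabaabbabbaaa'
Scanning for runs of a's:
  Run at pos 0: 'a' (length 1) -> 0 match(es)
  Run at pos 4: 'a' (length 1) -> 0 match(es)
  Run at pos 6: 'aa' (length 2) -> 0 match(es)
  Run at pos 10: 'a' (length 1) -> 0 match(es)
  Run at pos 13: 'aaa' (length 3) -> 1 match(es)
Matches found: ['aaa']
Total: 1

1


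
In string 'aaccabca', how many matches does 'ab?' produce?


Pattern 'ab?' matches 'a' optionally followed by 'b'.
String: 'aaccabca'
Scanning left to right for 'a' then checking next char:
  Match 1: 'a' (a not followed by b)
  Match 2: 'a' (a not followed by b)
  Match 3: 'ab' (a followed by b)
  Match 4: 'a' (a not followed by b)
Total matches: 4

4


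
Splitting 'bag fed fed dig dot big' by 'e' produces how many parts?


Splitting by 'e' breaks the string at each occurrence of the separator.
Text: 'bag fed fed dig dot big'
Parts after split:
  Part 1: 'bag f'
  Part 2: 'd f'
  Part 3: 'd dig dot big'
Total parts: 3

3


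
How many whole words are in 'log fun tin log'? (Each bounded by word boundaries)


Word boundaries (\b) mark the start/end of each word.
Text: 'log fun tin log'
Splitting by whitespace:
  Word 1: 'log'
  Word 2: 'fun'
  Word 3: 'tin'
  Word 4: 'log'
Total whole words: 4

4


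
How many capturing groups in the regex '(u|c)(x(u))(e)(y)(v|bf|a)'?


To count capturing groups, count each '(' that starts a group.
Pattern: '(u|c)(x(u))(e)(y)(v|bf|a)'
Walking through the pattern:
  Position 0: '(' -> group #1
  Position 5: '(' -> group #2
  Position 7: '(' -> group #3
  Position 11: '(' -> group #4
  Position 14: '(' -> group #5
  Position 17: '(' -> group #6
Total capturing groups: 6

6


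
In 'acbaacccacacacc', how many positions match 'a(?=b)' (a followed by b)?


Lookahead 'a(?=b)' matches 'a' only when followed by 'b'.
String: 'acbaacccacacacc'
Checking each position where char is 'a':
  pos 0: 'a' -> no (next='c')
  pos 3: 'a' -> no (next='a')
  pos 4: 'a' -> no (next='c')
  pos 8: 'a' -> no (next='c')
  pos 10: 'a' -> no (next='c')
  pos 12: 'a' -> no (next='c')
Matching positions: []
Count: 0

0


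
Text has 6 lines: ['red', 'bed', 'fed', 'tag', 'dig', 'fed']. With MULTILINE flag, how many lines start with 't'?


With MULTILINE flag, ^ matches the start of each line.
Lines: ['red', 'bed', 'fed', 'tag', 'dig', 'fed']
Checking which lines start with 't':
  Line 1: 'red' -> no
  Line 2: 'bed' -> no
  Line 3: 'fed' -> no
  Line 4: 'tag' -> MATCH
  Line 5: 'dig' -> no
  Line 6: 'fed' -> no
Matching lines: ['tag']
Count: 1

1


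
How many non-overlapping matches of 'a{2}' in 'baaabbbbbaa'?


Pattern 'a{2}' matches exactly 2 consecutive a's (greedy, non-overlapping).
String: 'baaabbbbbaa'
Scanning for runs of a's:
  Run at pos 1: 'aaa' (length 3) -> 1 match(es)
  Run at pos 9: 'aa' (length 2) -> 1 match(es)
Matches found: ['aa', 'aa']
Total: 2

2


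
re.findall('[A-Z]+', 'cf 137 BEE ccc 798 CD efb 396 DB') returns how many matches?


Pattern '[A-Z]+' finds one or more uppercase letters.
Text: 'cf 137 BEE ccc 798 CD efb 396 DB'
Scanning for matches:
  Match 1: 'BEE'
  Match 2: 'CD'
  Match 3: 'DB'
Total matches: 3

3


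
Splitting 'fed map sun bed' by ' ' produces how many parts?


Splitting by ' ' breaks the string at each occurrence of the separator.
Text: 'fed map sun bed'
Parts after split:
  Part 1: 'fed'
  Part 2: 'map'
  Part 3: 'sun'
  Part 4: 'bed'
Total parts: 4

4


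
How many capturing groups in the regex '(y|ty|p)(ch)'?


To count capturing groups, count each '(' that starts a group.
Pattern: '(y|ty|p)(ch)'
Walking through the pattern:
  Position 0: '(' -> group #1
  Position 8: '(' -> group #2
Total capturing groups: 2

2


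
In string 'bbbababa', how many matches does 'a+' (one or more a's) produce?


Pattern 'a+' matches one or more consecutive a's.
String: 'bbbababa'
Scanning for runs of a:
  Match 1: 'a' (length 1)
  Match 2: 'a' (length 1)
  Match 3: 'a' (length 1)
Total matches: 3

3


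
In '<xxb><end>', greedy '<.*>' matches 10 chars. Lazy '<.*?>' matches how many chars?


Greedy '<.*>' tries to match as MUCH as possible.
Lazy '<.*?>' tries to match as LITTLE as possible.

String: '<xxb><end>'
Greedy '<.*>' starts at first '<' and extends to the LAST '>': '<xxb><end>' (10 chars)
Lazy '<.*?>' starts at first '<' and stops at the FIRST '>': '<xxb>' (5 chars)

5


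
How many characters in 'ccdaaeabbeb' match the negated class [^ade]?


Negated class [^ade] matches any char NOT in {a, d, e}
Scanning 'ccdaaeabbeb':
  pos 0: 'c' -> MATCH
  pos 1: 'c' -> MATCH
  pos 2: 'd' -> no (excluded)
  pos 3: 'a' -> no (excluded)
  pos 4: 'a' -> no (excluded)
  pos 5: 'e' -> no (excluded)
  pos 6: 'a' -> no (excluded)
  pos 7: 'b' -> MATCH
  pos 8: 'b' -> MATCH
  pos 9: 'e' -> no (excluded)
  pos 10: 'b' -> MATCH
Total matches: 5

5


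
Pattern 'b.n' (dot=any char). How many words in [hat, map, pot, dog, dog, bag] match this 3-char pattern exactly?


Pattern 'b.n' means: starts with 'b', any single char, ends with 'n'.
Checking each word (must be exactly 3 chars):
  'hat' (len=3): no
  'map' (len=3): no
  'pot' (len=3): no
  'dog' (len=3): no
  'dog' (len=3): no
  'bag' (len=3): no
Matching words: []
Total: 0

0


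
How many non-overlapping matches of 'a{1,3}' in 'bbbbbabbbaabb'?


Pattern 'a{1,3}' matches between 1 and 3 consecutive a's (greedy).
String: 'bbbbbabbbaabb'
Finding runs of a's and applying greedy matching:
  Run at pos 5: 'a' (length 1)
  Run at pos 9: 'aa' (length 2)
Matches: ['a', 'aa']
Count: 2

2


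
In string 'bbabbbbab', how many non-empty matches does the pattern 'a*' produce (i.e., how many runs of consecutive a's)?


Pattern 'a*' matches zero or more a's. We want non-empty runs of consecutive a's.
String: 'bbabbbbab'
Walking through the string to find runs of a's:
  Run 1: positions 2-2 -> 'a'
  Run 2: positions 7-7 -> 'a'
Non-empty runs found: ['a', 'a']
Count: 2

2


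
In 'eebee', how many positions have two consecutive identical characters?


Looking for consecutive identical characters in 'eebee':
  pos 0-1: 'e' vs 'e' -> MATCH ('ee')
  pos 1-2: 'e' vs 'b' -> different
  pos 2-3: 'b' vs 'e' -> different
  pos 3-4: 'e' vs 'e' -> MATCH ('ee')
Consecutive identical pairs: ['ee', 'ee']
Count: 2

2


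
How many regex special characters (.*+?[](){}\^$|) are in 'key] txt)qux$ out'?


Regex special characters are: . * + ? [ ] ( ) { } \ ^ $ |
Scanning 'key] txt)qux$ out':
  pos 3: ']' -> SPECIAL
  pos 8: ')' -> SPECIAL
  pos 12: '$' -> SPECIAL
Special chars found: [']', ')', '$']
Total: 3

3


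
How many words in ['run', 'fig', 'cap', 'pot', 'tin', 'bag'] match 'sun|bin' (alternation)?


Alternation 'sun|bin' matches either 'sun' or 'bin'.
Checking each word:
  'run' -> no
  'fig' -> no
  'cap' -> no
  'pot' -> no
  'tin' -> no
  'bag' -> no
Matches: []
Count: 0

0


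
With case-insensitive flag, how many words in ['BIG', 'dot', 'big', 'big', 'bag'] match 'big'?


Case-insensitive matching: compare each word's lowercase form to 'big'.
  'BIG' -> lower='big' -> MATCH
  'dot' -> lower='dot' -> no
  'big' -> lower='big' -> MATCH
  'big' -> lower='big' -> MATCH
  'bag' -> lower='bag' -> no
Matches: ['BIG', 'big', 'big']
Count: 3

3


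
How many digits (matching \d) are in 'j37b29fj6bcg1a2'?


\d matches any digit 0-9.
Scanning 'j37b29fj6bcg1a2':
  pos 1: '3' -> DIGIT
  pos 2: '7' -> DIGIT
  pos 4: '2' -> DIGIT
  pos 5: '9' -> DIGIT
  pos 8: '6' -> DIGIT
  pos 12: '1' -> DIGIT
  pos 14: '2' -> DIGIT
Digits found: ['3', '7', '2', '9', '6', '1', '2']
Total: 7

7


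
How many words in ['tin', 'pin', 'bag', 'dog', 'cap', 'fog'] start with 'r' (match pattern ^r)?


Pattern ^r anchors to start of word. Check which words begin with 'r':
  'tin' -> no
  'pin' -> no
  'bag' -> no
  'dog' -> no
  'cap' -> no
  'fog' -> no
Matching words: []
Count: 0

0
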